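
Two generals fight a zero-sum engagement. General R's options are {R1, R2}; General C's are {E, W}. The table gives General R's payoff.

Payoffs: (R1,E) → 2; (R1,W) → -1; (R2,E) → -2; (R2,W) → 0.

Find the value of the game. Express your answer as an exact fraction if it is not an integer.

Row minima: R1 → -1, R2 → -2; maximin = -1.
Column maxima: E → 2, W → 0; minimax = 0.
-1 ≠ 0, so there is no saddle point; optimal play is mixed.
Let General R play R1 with probability p. Expected payoff against E: 2p + (-2)(1−p) = 4p − 2; against W: (-1)p + 0(1−p) = −p.
Setting these equal: 4p − 2 = −p ⇒ 5p = 2 ⇒ p = 2/5, and the value is (4)·(2/5) − 2 = -2/5.
For General C: with q = P(E), equating R1's and R2's payoffs gives 3q − 1 = −2q ⇒ q = 1/5.

-2/5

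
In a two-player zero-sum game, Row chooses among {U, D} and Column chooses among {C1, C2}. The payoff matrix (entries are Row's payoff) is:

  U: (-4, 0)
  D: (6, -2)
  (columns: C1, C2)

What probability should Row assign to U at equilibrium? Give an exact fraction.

Row minima: U → -4, D → -2; maximin = -2.
Column maxima: C1 → 6, C2 → 0; minimax = 0.
-2 ≠ 0, so there is no saddle point; optimal play is mixed.
Let Row play U with probability p. Expected payoff against C1: (-4)p + 6(1−p) = −10p + 6; against C2: 0p + (-2)(1−p) = 2p − 2.
Setting these equal: −10p + 6 = 2p − 2 ⇒ −12p = -8 ⇒ p = 2/3, and the value is (-10)·(2/3) + 6 = -2/3.
For Column: with q = P(C1), equating U's and D's payoffs gives −4q = 8q − 2 ⇒ q = 1/6.

2/3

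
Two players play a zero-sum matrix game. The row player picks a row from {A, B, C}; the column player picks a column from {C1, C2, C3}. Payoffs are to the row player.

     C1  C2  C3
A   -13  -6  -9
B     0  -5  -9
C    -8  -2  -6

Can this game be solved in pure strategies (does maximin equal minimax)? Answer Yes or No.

No

Row minima: A → -13, B → -9, C → -8; maximin = -8.
Column maxima: C1 → 0, C2 → -2, C3 → -6; minimax = -6.
-8 ≠ -6, so no pure-strategy equilibrium exists.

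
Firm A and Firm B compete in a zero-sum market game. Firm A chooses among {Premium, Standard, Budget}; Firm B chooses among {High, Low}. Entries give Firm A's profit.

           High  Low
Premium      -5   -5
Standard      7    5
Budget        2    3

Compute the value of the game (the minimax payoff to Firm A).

5

Row minima: Premium → -5, Standard → 5, Budget → 2; maximin = 5.
Column maxima: High → 7, Low → 5; minimax = 5.
Since maximin = minimax = 5, there is a saddle point and the value is 5.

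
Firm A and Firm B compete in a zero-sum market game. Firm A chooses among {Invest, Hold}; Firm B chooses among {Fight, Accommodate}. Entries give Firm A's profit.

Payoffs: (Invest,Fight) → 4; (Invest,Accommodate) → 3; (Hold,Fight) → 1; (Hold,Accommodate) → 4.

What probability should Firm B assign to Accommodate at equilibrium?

3/4

Row minima: Invest → 3, Hold → 1; maximin = 3.
Column maxima: Fight → 4, Accommodate → 4; minimax = 4.
3 ≠ 4, so there is no saddle point; optimal play is mixed.
Let Firm A play Invest with probability p. Expected payoff against Fight: 4p + 1(1−p) = 3p + 1; against Accommodate: 3p + 4(1−p) = −p + 4.
Setting these equal: 3p + 1 = −p + 4 ⇒ 4p = 3 ⇒ p = 3/4, and the value is (3)·(3/4) + 1 = 13/4.
For Firm B: with q = P(Fight), equating Invest's and Hold's payoffs gives q + 3 = −3q + 4 ⇒ q = 1/4.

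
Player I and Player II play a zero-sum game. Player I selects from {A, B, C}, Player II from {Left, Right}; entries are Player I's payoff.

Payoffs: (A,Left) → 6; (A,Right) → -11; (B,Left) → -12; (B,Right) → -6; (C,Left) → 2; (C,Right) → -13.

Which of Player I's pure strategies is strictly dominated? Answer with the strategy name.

A gives a strictly higher payoff than C against every column: 6 > 2, -11 > -13.
So C is strictly dominated and Player I never plays it.

C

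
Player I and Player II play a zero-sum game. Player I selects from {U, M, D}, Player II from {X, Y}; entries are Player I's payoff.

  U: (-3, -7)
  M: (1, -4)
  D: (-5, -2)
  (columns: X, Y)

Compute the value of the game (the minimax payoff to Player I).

Row minima: U → -7, M → -4, D → -5; maximin = -4.
Column maxima: X → 1, Y → -2; minimax = -2.
-4 ≠ -2, so there is no saddle point; optimal play is mixed.
U is strictly dominated by M, so Player I never plays it.
On the remaining 2×2 (M, D vs X, Y):
Let Player I play M with probability p. Expected payoff against X: 1p + (-5)(1−p) = 6p − 5; against Y: (-4)p + (-2)(1−p) = −2p − 2.
Setting these equal: 6p − 5 = −2p − 2 ⇒ 8p = 3 ⇒ p = 3/8, and the value is (6)·(3/8) − 5 = -11/4.
For Player II: with q = P(X), equating M's and D's payoffs gives 5q − 4 = −3q − 2 ⇒ q = 1/4.

-11/4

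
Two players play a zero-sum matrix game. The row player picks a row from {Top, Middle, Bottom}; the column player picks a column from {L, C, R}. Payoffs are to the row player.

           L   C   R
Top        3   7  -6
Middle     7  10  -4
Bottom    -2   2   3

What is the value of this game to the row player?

13/16

Row minima: Top → -6, Middle → -4, Bottom → -2; maximin = -2.
Column maxima: L → 7, C → 10, R → 3; minimax = 3.
-2 ≠ 3, so there is no saddle point; optimal play is mixed.
Top is strictly dominated by Middle, so the row player never plays it.
C is strictly dominated by L (it gives the row player strictly more in every row), so the column player never plays it.
On the remaining 2×2 (Middle, Bottom vs L, R):
Let the row player play Middle with probability p. Expected payoff against L: 7p + (-2)(1−p) = 9p − 2; against R: (-4)p + 3(1−p) = −7p + 3.
Setting these equal: 9p − 2 = −7p + 3 ⇒ 16p = 5 ⇒ p = 5/16, and the value is (9)·(5/16) − 2 = 13/16.
For the column player: with q = P(L), equating Middle's and Bottom's payoffs gives 11q − 4 = −5q + 3 ⇒ q = 7/16.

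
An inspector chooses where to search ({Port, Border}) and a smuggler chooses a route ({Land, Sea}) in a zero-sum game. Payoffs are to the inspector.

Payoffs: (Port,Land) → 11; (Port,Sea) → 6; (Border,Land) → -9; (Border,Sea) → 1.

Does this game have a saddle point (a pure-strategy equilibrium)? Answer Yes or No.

Yes

Row minima: Port → 6, Border → -9; maximin = 6.
Column maxima: Land → 11, Sea → 6; minimax = 6.
maximin = minimax = 6, so a saddle point exists.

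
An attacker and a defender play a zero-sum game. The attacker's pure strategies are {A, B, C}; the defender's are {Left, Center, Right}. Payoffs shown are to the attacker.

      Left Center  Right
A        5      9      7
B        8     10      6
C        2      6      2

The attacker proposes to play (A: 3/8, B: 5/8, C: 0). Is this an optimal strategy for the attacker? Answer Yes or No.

Against Left this mix gives (3/8)·5 + (5/8)·8 = 55/8.
Against Center this mix gives (3/8)·9 + (5/8)·10 = 77/8.
Against Right this mix gives (3/8)·7 + (5/8)·6 = 51/8.
The defender will play Right, holding the attacker to 51/8. Shifting weight toward the row that does better against Right would raise this floor (the equalizing mix achieves 13/2 against both Right and Left), so the proposed strategy is not optimal.

No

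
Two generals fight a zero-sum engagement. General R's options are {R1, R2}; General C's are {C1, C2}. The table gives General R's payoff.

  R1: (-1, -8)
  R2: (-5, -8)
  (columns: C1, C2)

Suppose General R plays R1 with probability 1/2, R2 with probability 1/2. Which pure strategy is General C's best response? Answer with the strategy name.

C2

If General C plays C1, General R's expected payoff is (1/2)·(-1) + (1/2)·(-5) = -3.
If General C plays C2, General R's expected payoff is (1/2)·(-8) + (1/2)·(-8) = -8.
General C minimizes General R's payoff; the smallest is -8, so the best response is C2.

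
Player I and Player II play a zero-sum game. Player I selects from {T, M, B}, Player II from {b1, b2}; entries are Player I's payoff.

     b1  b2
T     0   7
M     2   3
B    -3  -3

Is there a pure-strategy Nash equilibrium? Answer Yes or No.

Row minima: T → 0, M → 2, B → -3; maximin = 2.
Column maxima: b1 → 2, b2 → 7; minimax = 2.
maximin = minimax = 2, so a saddle point exists.

Yes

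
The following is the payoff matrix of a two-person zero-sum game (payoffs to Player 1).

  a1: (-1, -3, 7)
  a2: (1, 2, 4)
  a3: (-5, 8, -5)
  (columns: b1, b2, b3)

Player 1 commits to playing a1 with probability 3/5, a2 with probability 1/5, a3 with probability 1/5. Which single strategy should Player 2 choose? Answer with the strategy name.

b1

If Player 2 plays b1, Player 1's expected payoff is (3/5)·(-1) + (1/5)·1 + (1/5)·(-5) = -7/5.
If Player 2 plays b2, Player 1's expected payoff is (3/5)·(-3) + (1/5)·2 + (1/5)·8 = 1/5.
If Player 2 plays b3, Player 1's expected payoff is (3/5)·7 + (1/5)·4 + (1/5)·(-5) = 4.
Player 2 minimizes Player 1's payoff; the smallest is -7/5, so the best response is b1.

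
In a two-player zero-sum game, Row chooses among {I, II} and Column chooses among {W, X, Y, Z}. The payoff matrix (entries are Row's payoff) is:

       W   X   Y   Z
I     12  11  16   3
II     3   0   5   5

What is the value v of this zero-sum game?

55/13

Row minima: I → 3, II → 0; maximin = 3.
Column maxima: W → 12, X → 11, Y → 16, Z → 5; minimax = 5.
3 ≠ 5, so there is no saddle point; optimal play is mixed.
W is strictly dominated by X (it gives Row strictly more in every row), so Column never plays it.
Y is strictly dominated by X (it gives Row strictly more in every row), so Column never plays it.
On the remaining 2×2 (I, II vs X, Z):
Let Row play I with probability p. Expected payoff against X: 11p + 0(1−p) = 11p; against Z: 3p + 5(1−p) = −2p + 5.
Setting these equal: 11p = −2p + 5 ⇒ 13p = 5 ⇒ p = 5/13, and the value is (11)·(5/13) = 55/13.
For Column: with q = P(X), equating I's and II's payoffs gives 8q + 3 = −5q + 5 ⇒ q = 2/13.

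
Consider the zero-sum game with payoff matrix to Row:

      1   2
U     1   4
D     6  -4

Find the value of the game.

Row minima: U → 1, D → -4; maximin = 1.
Column maxima: 1 → 6, 2 → 4; minimax = 4.
1 ≠ 4, so there is no saddle point; optimal play is mixed.
Let Row play U with probability p. Expected payoff against 1: 1p + 6(1−p) = −5p + 6; against 2: 4p + (-4)(1−p) = 8p − 4.
Setting these equal: −5p + 6 = 8p − 4 ⇒ −13p = -10 ⇒ p = 10/13, and the value is (-5)·(10/13) + 6 = 28/13.
For Column: with q = P(1), equating U's and D's payoffs gives −3q + 4 = 10q − 4 ⇒ q = 8/13.

28/13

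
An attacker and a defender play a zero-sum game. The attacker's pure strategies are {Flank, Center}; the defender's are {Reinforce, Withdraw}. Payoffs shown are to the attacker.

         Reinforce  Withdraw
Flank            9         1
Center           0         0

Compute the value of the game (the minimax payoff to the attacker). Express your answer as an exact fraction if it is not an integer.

Row minima: Flank → 1, Center → 0; maximin = 1.
Column maxima: Reinforce → 9, Withdraw → 1; minimax = 1.
Since maximin = minimax = 1, there is a saddle point and the value is 1.

1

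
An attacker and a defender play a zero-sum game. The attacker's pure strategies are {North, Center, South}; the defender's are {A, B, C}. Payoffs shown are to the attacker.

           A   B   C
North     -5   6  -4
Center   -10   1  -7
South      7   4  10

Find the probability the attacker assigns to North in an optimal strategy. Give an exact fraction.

3/14

Row minima: North → -5, Center → -10, South → 4; maximin = 4.
Column maxima: A → 7, B → 6, C → 10; minimax = 6.
4 ≠ 6, so there is no saddle point; optimal play is mixed.
Center is strictly dominated by North, so the attacker never plays it.
C is strictly dominated by A (it gives the attacker strictly more in every row), so the defender never plays it.
On the remaining 2×2 (North, South vs A, B):
Let the attacker play North with probability p. Expected payoff against A: (-5)p + 7(1−p) = −12p + 7; against B: 6p + 4(1−p) = 2p + 4.
Setting these equal: −12p + 7 = 2p + 4 ⇒ −14p = -3 ⇒ p = 3/14, and the value is (-12)·(3/14) + 7 = 31/7.
For the defender: with q = P(A), equating North's and South's payoffs gives −11q + 6 = 3q + 4 ⇒ q = 1/7.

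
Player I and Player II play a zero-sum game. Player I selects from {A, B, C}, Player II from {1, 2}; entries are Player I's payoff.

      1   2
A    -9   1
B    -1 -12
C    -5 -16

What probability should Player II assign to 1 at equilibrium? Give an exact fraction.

Row minima: A → -9, B → -12, C → -16; maximin = -9.
Column maxima: 1 → -1, 2 → 1; minimax = -1.
-9 ≠ -1, so there is no saddle point; optimal play is mixed.
C is strictly dominated by B, so Player I never plays it.
On the remaining 2×2 (A, B vs 1, 2):
Let Player I play A with probability p. Expected payoff against 1: (-9)p + (-1)(1−p) = −8p − 1; against 2: 1p + (-12)(1−p) = 13p − 12.
Setting these equal: −8p − 1 = 13p − 12 ⇒ −21p = -11 ⇒ p = 11/21, and the value is (-8)·(11/21) − 1 = -109/21.
For Player II: with q = P(1), equating A's and B's payoffs gives −10q + 1 = 11q − 12 ⇒ q = 13/21.

13/21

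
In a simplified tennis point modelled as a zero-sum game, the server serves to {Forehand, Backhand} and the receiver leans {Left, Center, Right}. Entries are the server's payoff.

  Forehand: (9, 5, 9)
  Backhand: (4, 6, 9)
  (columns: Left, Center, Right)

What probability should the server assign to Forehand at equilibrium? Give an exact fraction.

Row minima: Forehand → 5, Backhand → 4; maximin = 5.
Column maxima: Left → 9, Center → 6, Right → 9; minimax = 6.
5 ≠ 6, so there is no saddle point; optimal play is mixed.
Right is strictly dominated by Center (it gives the server strictly more in every row), so the receiver never plays it.
On the remaining 2×2 (Forehand, Backhand vs Left, Center):
Let the server play Forehand with probability p. Expected payoff against Left: 9p + 4(1−p) = 5p + 4; against Center: 5p + 6(1−p) = −p + 6.
Setting these equal: 5p + 4 = −p + 6 ⇒ 6p = 2 ⇒ p = 1/3, and the value is (5)·(1/3) + 4 = 17/3.
For the receiver: with q = P(Left), equating Forehand's and Backhand's payoffs gives 4q + 5 = −2q + 6 ⇒ q = 1/6.

1/3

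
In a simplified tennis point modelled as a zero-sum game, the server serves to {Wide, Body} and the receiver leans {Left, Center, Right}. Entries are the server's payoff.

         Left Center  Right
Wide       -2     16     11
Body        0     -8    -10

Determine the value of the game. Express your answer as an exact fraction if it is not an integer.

-20/23

Row minima: Wide → -2, Body → -10; maximin = -2.
Column maxima: Left → 0, Center → 16, Right → 11; minimax = 0.
-2 ≠ 0, so there is no saddle point; optimal play is mixed.
Center is strictly dominated by Right (it gives the server strictly more in every row), so the receiver never plays it.
On the remaining 2×2 (Wide, Body vs Left, Right):
Let the server play Wide with probability p. Expected payoff against Left: (-2)p + 0(1−p) = −2p; against Right: 11p + (-10)(1−p) = 21p − 10.
Setting these equal: −2p = 21p − 10 ⇒ −23p = -10 ⇒ p = 10/23, and the value is (-2)·(10/23) = -20/23.
For the receiver: with q = P(Left), equating Wide's and Body's payoffs gives −13q + 11 = 10q − 10 ⇒ q = 21/23.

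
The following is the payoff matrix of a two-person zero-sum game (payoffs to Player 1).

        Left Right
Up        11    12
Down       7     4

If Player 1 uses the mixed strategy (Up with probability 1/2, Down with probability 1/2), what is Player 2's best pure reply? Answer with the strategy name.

If Player 2 plays Left, Player 1's expected payoff is (1/2)·11 + (1/2)·7 = 9.
If Player 2 plays Right, Player 1's expected payoff is (1/2)·12 + (1/2)·4 = 8.
Player 2 minimizes Player 1's payoff; the smallest is 8, so the best response is Right.

Right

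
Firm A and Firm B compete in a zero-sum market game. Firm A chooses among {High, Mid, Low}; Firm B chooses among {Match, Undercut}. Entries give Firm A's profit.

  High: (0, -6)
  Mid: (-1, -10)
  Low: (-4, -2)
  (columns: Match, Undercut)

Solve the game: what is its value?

-3

Row minima: High → -6, Mid → -10, Low → -4; maximin = -4.
Column maxima: Match → 0, Undercut → -2; minimax = -2.
-4 ≠ -2, so there is no saddle point; optimal play is mixed.
Mid is strictly dominated by High, so Firm A never plays it.
On the remaining 2×2 (High, Low vs Match, Undercut):
Let Firm A play High with probability p. Expected payoff against Match: 0p + (-4)(1−p) = 4p − 4; against Undercut: (-6)p + (-2)(1−p) = −4p − 2.
Setting these equal: 4p − 4 = −4p − 2 ⇒ 8p = 2 ⇒ p = 1/4, and the value is (4)·(1/4) − 4 = -3.
For Firm B: with q = P(Match), equating High's and Low's payoffs gives 6q − 6 = −2q − 2 ⇒ q = 1/2.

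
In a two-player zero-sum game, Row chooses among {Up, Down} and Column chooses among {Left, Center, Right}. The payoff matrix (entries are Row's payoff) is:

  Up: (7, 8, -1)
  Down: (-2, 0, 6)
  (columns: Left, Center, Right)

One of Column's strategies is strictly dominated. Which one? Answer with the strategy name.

Center

Left holds Row's payoff strictly below Center in every row: 7 < 8, -2 < 0.
So Center is strictly dominated for Column.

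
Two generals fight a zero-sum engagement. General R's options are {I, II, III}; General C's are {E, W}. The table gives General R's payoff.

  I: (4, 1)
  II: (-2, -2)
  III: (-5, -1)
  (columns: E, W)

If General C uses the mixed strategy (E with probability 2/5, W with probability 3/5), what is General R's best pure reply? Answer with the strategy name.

I

Expected payoff of I: (2/5)·4 + (3/5)·1 = 11/5.
Expected payoff of II: (2/5)·(-2) + (3/5)·(-2) = -2.
Expected payoff of III: (2/5)·(-5) + (3/5)·(-1) = -13/5.
The largest is 11/5, so General R's best response is I.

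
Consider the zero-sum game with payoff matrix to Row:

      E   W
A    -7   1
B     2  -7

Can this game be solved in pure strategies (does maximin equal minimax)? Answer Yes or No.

No

Row minima: A → -7, B → -7; maximin = -7.
Column maxima: E → 2, W → 1; minimax = 1.
-7 ≠ 1, so no pure-strategy equilibrium exists.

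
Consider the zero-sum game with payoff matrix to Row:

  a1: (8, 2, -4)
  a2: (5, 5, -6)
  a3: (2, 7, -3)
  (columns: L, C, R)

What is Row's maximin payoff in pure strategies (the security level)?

-3

Row minima: a1 → -4, a2 → -6, a3 → -3.
The best of these is -3.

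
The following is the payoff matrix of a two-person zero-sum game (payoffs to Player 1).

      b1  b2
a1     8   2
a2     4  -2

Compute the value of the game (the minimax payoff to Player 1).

2

Row minima: a1 → 2, a2 → -2; maximin = 2.
Column maxima: b1 → 8, b2 → 2; minimax = 2.
Since maximin = minimax = 2, there is a saddle point and the value is 2.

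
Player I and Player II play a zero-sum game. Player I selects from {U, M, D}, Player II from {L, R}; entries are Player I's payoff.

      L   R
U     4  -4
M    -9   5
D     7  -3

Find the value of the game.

1/3

Row minima: U → -4, M → -9, D → -3; maximin = -3.
Column maxima: L → 7, R → 5; minimax = 5.
-3 ≠ 5, so there is no saddle point; optimal play is mixed.
U is strictly dominated by D, so Player I never plays it.
On the remaining 2×2 (M, D vs L, R):
Let Player I play M with probability p. Expected payoff against L: (-9)p + 7(1−p) = −16p + 7; against R: 5p + (-3)(1−p) = 8p − 3.
Setting these equal: −16p + 7 = 8p − 3 ⇒ −24p = -10 ⇒ p = 5/12, and the value is (-16)·(5/12) + 7 = 1/3.
For Player II: with q = P(L), equating M's and D's payoffs gives −14q + 5 = 10q − 3 ⇒ q = 1/3.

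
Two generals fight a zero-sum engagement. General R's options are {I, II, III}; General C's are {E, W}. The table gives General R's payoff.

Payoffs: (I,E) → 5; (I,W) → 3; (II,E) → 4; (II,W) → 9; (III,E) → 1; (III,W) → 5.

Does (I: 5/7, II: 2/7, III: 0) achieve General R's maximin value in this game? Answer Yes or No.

Against E this mix gives (5/7)·5 + (2/7)·4 = 33/7.
Against W this mix gives (5/7)·3 + (2/7)·9 = 33/7.
All of General C's active replies (E, W) yield 33/7, and no column does worse for General R. The mix makes General C indifferent and guarantees 33/7, so it is optimal.

Yes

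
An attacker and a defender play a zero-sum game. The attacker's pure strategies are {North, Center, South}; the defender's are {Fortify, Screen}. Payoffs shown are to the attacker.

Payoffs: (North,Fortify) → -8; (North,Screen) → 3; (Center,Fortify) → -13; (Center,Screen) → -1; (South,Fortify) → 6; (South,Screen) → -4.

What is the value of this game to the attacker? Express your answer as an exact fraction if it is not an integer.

Row minima: North → -8, Center → -13, South → -4; maximin = -4.
Column maxima: Fortify → 6, Screen → 3; minimax = 3.
-4 ≠ 3, so there is no saddle point; optimal play is mixed.
Center is strictly dominated by North, so the attacker never plays it.
On the remaining 2×2 (North, South vs Fortify, Screen):
Let the attacker play North with probability p. Expected payoff against Fortify: (-8)p + 6(1−p) = −14p + 6; against Screen: 3p + (-4)(1−p) = 7p − 4.
Setting these equal: −14p + 6 = 7p − 4 ⇒ −21p = -10 ⇒ p = 10/21, and the value is (-14)·(10/21) + 6 = -2/3.
For the defender: with q = P(Fortify), equating North's and South's payoffs gives −11q + 3 = 10q − 4 ⇒ q = 1/3.

-2/3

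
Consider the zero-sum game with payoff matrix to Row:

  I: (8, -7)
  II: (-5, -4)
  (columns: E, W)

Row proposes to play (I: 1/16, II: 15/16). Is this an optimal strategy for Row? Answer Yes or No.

Against E this mix gives (1/16)·8 + (15/16)·(-5) = -67/16.
Against W this mix gives (1/16)·(-7) + (15/16)·(-4) = -67/16.
All of Column's active replies (E, W) yield -67/16, and no column does worse for Row. The mix makes Column indifferent and guarantees -67/16, so it is optimal.

Yes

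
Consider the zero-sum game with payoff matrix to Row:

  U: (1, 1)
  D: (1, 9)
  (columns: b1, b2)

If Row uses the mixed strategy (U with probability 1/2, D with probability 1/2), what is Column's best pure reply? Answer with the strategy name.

b1

If Column plays b1, Row's expected payoff is (1/2)·1 + (1/2)·1 = 1.
If Column plays b2, Row's expected payoff is (1/2)·1 + (1/2)·9 = 5.
Column minimizes Row's payoff; the smallest is 1, so the best response is b1.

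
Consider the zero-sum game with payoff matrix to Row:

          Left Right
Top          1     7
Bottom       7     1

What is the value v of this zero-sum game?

Row minima: Top → 1, Bottom → 1; maximin = 1.
Column maxima: Left → 7, Right → 7; minimax = 7.
1 ≠ 7, so there is no saddle point; optimal play is mixed.
Let Row play Top with probability p. Expected payoff against Left: 1p + 7(1−p) = −6p + 7; against Right: 7p + 1(1−p) = 6p + 1.
Setting these equal: −6p + 7 = 6p + 1 ⇒ −12p = -6 ⇒ p = 1/2, and the value is (-6)·(1/2) + 7 = 4.
For Column: with q = P(Left), equating Top's and Bottom's payoffs gives −6q + 7 = 6q + 1 ⇒ q = 1/2.

4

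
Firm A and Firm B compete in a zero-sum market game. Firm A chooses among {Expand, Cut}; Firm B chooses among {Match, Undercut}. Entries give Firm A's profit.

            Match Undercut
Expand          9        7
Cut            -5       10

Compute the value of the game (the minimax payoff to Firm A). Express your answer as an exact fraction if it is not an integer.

125/17

Row minima: Expand → 7, Cut → -5; maximin = 7.
Column maxima: Match → 9, Undercut → 10; minimax = 9.
7 ≠ 9, so there is no saddle point; optimal play is mixed.
Let Firm A play Expand with probability p. Expected payoff against Match: 9p + (-5)(1−p) = 14p − 5; against Undercut: 7p + 10(1−p) = −3p + 10.
Setting these equal: 14p − 5 = −3p + 10 ⇒ 17p = 15 ⇒ p = 15/17, and the value is (14)·(15/17) − 5 = 125/17.
For Firm B: with q = P(Match), equating Expand's and Cut's payoffs gives 2q + 7 = −15q + 10 ⇒ q = 3/17.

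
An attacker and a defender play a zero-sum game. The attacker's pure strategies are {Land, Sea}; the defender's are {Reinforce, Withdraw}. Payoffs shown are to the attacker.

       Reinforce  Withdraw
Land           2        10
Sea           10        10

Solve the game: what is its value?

10

Row minima: Land → 2, Sea → 10; maximin = 10.
Column maxima: Reinforce → 10, Withdraw → 10; minimax = 10.
Since maximin = minimax = 10, there is a saddle point and the value is 10.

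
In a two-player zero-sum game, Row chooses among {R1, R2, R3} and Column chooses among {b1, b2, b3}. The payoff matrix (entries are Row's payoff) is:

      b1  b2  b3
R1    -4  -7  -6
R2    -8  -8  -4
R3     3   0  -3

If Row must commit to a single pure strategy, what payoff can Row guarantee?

Row minima: R1 → -7, R2 → -8, R3 → -3.
The best of these is -3.

-3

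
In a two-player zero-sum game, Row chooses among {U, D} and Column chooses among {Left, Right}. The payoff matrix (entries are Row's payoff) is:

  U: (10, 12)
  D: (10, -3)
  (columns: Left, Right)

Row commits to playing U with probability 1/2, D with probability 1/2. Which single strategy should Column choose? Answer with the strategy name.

Right

If Column plays Left, Row's expected payoff is (1/2)·10 + (1/2)·10 = 10.
If Column plays Right, Row's expected payoff is (1/2)·12 + (1/2)·(-3) = 9/2.
Column minimizes Row's payoff; the smallest is 9/2, so the best response is Right.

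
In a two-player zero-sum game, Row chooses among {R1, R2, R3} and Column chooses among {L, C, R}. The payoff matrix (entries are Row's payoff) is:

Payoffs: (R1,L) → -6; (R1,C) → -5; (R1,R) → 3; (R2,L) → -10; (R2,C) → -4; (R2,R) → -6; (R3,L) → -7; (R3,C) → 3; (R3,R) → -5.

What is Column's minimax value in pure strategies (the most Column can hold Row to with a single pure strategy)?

-6

Column maxima: L → -6, C → 3, R → 3.
The smallest of these is -6.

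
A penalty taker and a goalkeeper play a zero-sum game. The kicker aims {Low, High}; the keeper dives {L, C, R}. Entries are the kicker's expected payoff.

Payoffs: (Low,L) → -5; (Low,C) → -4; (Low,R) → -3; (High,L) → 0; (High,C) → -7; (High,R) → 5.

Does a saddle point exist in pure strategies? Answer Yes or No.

Row minima: Low → -5, High → -7; maximin = -5.
Column maxima: L → 0, C → -4, R → 5; minimax = -4.
-5 ≠ -4, so no pure-strategy equilibrium exists.

No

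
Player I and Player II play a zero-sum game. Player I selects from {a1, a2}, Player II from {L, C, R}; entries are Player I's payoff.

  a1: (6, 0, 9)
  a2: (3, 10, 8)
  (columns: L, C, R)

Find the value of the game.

Row minima: a1 → 0, a2 → 3; maximin = 3.
Column maxima: L → 6, C → 10, R → 9; minimax = 6.
3 ≠ 6, so there is no saddle point; optimal play is mixed.
R is strictly dominated by L (it gives Player I strictly more in every row), so Player II never plays it.
On the remaining 2×2 (a1, a2 vs L, C):
Let Player I play a1 with probability p. Expected payoff against L: 6p + 3(1−p) = 3p + 3; against C: 0p + 10(1−p) = −10p + 10.
Setting these equal: 3p + 3 = −10p + 10 ⇒ 13p = 7 ⇒ p = 7/13, and the value is (3)·(7/13) + 3 = 60/13.
For Player II: with q = P(L), equating a1's and a2's payoffs gives 6q = −7q + 10 ⇒ q = 10/13.

60/13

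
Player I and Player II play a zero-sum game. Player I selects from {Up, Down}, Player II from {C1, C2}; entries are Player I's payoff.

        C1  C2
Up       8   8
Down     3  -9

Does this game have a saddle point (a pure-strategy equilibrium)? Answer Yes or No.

Row minima: Up → 8, Down → -9; maximin = 8.
Column maxima: C1 → 8, C2 → 8; minimax = 8.
maximin = minimax = 8, so a saddle point exists.

Yes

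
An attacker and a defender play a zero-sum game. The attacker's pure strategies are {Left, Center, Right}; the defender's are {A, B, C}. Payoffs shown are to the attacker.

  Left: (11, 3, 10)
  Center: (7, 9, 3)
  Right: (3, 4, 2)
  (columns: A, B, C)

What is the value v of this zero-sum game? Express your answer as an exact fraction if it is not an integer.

81/13

Row minima: Left → 3, Center → 3, Right → 2; maximin = 3.
Column maxima: A → 11, B → 9, C → 10; minimax = 9.
3 ≠ 9, so there is no saddle point; optimal play is mixed.
Right is strictly dominated by Center, so the attacker never plays it.
A is strictly dominated by C (it gives the attacker strictly more in every row), so the defender never plays it.
On the remaining 2×2 (Left, Center vs B, C):
Let the attacker play Left with probability p. Expected payoff against B: 3p + 9(1−p) = −6p + 9; against C: 10p + 3(1−p) = 7p + 3.
Setting these equal: −6p + 9 = 7p + 3 ⇒ −13p = -6 ⇒ p = 6/13, and the value is (-6)·(6/13) + 9 = 81/13.
For the defender: with q = P(B), equating Left's and Center's payoffs gives −7q + 10 = 6q + 3 ⇒ q = 7/13.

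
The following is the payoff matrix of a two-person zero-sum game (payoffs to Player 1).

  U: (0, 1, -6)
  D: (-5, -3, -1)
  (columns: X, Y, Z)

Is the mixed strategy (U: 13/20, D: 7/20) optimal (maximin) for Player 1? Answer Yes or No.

No

Against X this mix gives (13/20)·0 + (7/20)·(-5) = -7/4.
Against Y this mix gives (13/20)·1 + (7/20)·(-3) = -2/5.
Against Z this mix gives (13/20)·(-6) + (7/20)·(-1) = -17/4.
Player 2 will play Z, holding Player 1 to -17/4. Shifting weight toward the row that does better against Z would raise this floor (the equalizing mix achieves -3 against both Z and X), so the proposed strategy is not optimal.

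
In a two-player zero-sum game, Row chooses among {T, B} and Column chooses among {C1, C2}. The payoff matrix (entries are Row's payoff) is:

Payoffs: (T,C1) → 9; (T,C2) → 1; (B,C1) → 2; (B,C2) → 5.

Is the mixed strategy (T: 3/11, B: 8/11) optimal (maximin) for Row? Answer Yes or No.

Yes

Against C1 this mix gives (3/11)·9 + (8/11)·2 = 43/11.
Against C2 this mix gives (3/11)·1 + (8/11)·5 = 43/11.
All of Column's active replies (C1, C2) yield 43/11, and no column does worse for Row. The mix makes Column indifferent and guarantees 43/11, so it is optimal.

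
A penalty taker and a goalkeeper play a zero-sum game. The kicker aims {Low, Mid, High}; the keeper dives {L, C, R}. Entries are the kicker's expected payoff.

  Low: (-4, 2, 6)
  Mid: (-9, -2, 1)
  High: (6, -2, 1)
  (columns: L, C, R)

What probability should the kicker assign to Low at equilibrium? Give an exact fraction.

Row minima: Low → -4, Mid → -9, High → -2; maximin = -2.
Column maxima: L → 6, C → 2, R → 6; minimax = 2.
-2 ≠ 2, so there is no saddle point; optimal play is mixed.
Mid is strictly dominated by Low, so the kicker never plays it.
R is strictly dominated by C (it gives the kicker strictly more in every row), so the keeper never plays it.
On the remaining 2×2 (Low, High vs L, C):
Let the kicker play Low with probability p. Expected payoff against L: (-4)p + 6(1−p) = −10p + 6; against C: 2p + (-2)(1−p) = 4p − 2.
Setting these equal: −10p + 6 = 4p − 2 ⇒ −14p = -8 ⇒ p = 4/7, and the value is (-10)·(4/7) + 6 = 2/7.
For the keeper: with q = P(L), equating Low's and High's payoffs gives −6q + 2 = 8q − 2 ⇒ q = 2/7.

4/7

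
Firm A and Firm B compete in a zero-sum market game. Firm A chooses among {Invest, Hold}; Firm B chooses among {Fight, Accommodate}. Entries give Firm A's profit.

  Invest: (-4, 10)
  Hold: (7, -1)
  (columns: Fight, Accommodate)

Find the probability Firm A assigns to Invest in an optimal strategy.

4/11

Row minima: Invest → -4, Hold → -1; maximin = -1.
Column maxima: Fight → 7, Accommodate → 10; minimax = 7.
-1 ≠ 7, so there is no saddle point; optimal play is mixed.
Let Firm A play Invest with probability p. Expected payoff against Fight: (-4)p + 7(1−p) = −11p + 7; against Accommodate: 10p + (-1)(1−p) = 11p − 1.
Setting these equal: −11p + 7 = 11p − 1 ⇒ −22p = -8 ⇒ p = 4/11, and the value is (-11)·(4/11) + 7 = 3.
For Firm B: with q = P(Fight), equating Invest's and Hold's payoffs gives −14q + 10 = 8q − 1 ⇒ q = 1/2.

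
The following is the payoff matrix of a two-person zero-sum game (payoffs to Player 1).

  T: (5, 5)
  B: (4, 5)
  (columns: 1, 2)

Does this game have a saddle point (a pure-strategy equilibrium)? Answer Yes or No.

Row minima: T → 5, B → 4; maximin = 5.
Column maxima: 1 → 5, 2 → 5; minimax = 5.
maximin = minimax = 5, so a saddle point exists.

Yes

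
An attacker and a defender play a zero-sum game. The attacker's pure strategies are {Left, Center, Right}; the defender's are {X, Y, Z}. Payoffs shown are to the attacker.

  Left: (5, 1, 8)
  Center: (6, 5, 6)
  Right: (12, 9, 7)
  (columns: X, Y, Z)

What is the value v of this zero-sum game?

Row minima: Left → 1, Center → 5, Right → 7; maximin = 7.
Column maxima: X → 12, Y → 9, Z → 8; minimax = 8.
7 ≠ 8, so there is no saddle point; optimal play is mixed.
Center is strictly dominated by Right, so the attacker never plays it.
X is strictly dominated by Y (it gives the attacker strictly more in every row), so the defender never plays it.
On the remaining 2×2 (Left, Right vs Y, Z):
Let the attacker play Left with probability p. Expected payoff against Y: 1p + 9(1−p) = −8p + 9; against Z: 8p + 7(1−p) = p + 7.
Setting these equal: −8p + 9 = p + 7 ⇒ −9p = -2 ⇒ p = 2/9, and the value is (-8)·(2/9) + 9 = 65/9.
For the defender: with q = P(Y), equating Left's and Right's payoffs gives −7q + 8 = 2q + 7 ⇒ q = 1/9.

65/9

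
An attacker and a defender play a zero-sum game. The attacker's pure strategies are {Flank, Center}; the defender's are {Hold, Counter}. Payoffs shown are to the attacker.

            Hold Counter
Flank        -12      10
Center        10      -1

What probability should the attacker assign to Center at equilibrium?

2/3

Row minima: Flank → -12, Center → -1; maximin = -1.
Column maxima: Hold → 10, Counter → 10; minimax = 10.
-1 ≠ 10, so there is no saddle point; optimal play is mixed.
Let the attacker play Flank with probability p. Expected payoff against Hold: (-12)p + 10(1−p) = −22p + 10; against Counter: 10p + (-1)(1−p) = 11p − 1.
Setting these equal: −22p + 10 = 11p − 1 ⇒ −33p = -11 ⇒ p = 1/3, and the value is (-22)·(1/3) + 10 = 8/3.
For the defender: with q = P(Hold), equating Flank's and Center's payoffs gives −22q + 10 = 11q − 1 ⇒ q = 1/3.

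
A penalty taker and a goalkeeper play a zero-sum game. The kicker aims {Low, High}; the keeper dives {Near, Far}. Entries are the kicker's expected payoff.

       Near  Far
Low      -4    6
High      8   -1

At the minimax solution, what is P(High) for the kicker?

10/19

Row minima: Low → -4, High → -1; maximin = -1.
Column maxima: Near → 8, Far → 6; minimax = 6.
-1 ≠ 6, so there is no saddle point; optimal play is mixed.
Let the kicker play Low with probability p. Expected payoff against Near: (-4)p + 8(1−p) = −12p + 8; against Far: 6p + (-1)(1−p) = 7p − 1.
Setting these equal: −12p + 8 = 7p − 1 ⇒ −19p = -9 ⇒ p = 9/19, and the value is (-12)·(9/19) + 8 = 44/19.
For the keeper: with q = P(Near), equating Low's and High's payoffs gives −10q + 6 = 9q − 1 ⇒ q = 7/19.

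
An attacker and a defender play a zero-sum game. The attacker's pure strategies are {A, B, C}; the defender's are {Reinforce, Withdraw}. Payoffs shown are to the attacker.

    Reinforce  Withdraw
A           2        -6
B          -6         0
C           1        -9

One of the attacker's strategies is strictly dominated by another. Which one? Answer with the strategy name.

A gives a strictly higher payoff than C against every column: 2 > 1, -6 > -9.
So C is strictly dominated and the attacker never plays it.

C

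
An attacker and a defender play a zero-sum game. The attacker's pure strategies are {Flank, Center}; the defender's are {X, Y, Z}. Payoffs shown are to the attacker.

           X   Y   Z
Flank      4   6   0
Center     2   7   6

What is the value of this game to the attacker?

Row minima: Flank → 0, Center → 2; maximin = 2.
Column maxima: X → 4, Y → 7, Z → 6; minimax = 4.
2 ≠ 4, so there is no saddle point; optimal play is mixed.
Y is strictly dominated by X (it gives the attacker strictly more in every row), so the defender never plays it.
On the remaining 2×2 (Flank, Center vs X, Z):
Let the attacker play Flank with probability p. Expected payoff against X: 4p + 2(1−p) = 2p + 2; against Z: 0p + 6(1−p) = −6p + 6.
Setting these equal: 2p + 2 = −6p + 6 ⇒ 8p = 4 ⇒ p = 1/2, and the value is (2)·(1/2) + 2 = 3.
For the defender: with q = P(X), equating Flank's and Center's payoffs gives 4q = −4q + 6 ⇒ q = 3/4.

3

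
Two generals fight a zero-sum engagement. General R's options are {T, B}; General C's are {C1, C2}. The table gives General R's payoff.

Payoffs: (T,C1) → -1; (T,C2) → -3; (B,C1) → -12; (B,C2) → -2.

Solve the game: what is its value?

-17/6

Row minima: T → -3, B → -12; maximin = -3.
Column maxima: C1 → -1, C2 → -2; minimax = -2.
-3 ≠ -2, so there is no saddle point; optimal play is mixed.
Let General R play T with probability p. Expected payoff against C1: (-1)p + (-12)(1−p) = 11p − 12; against C2: (-3)p + (-2)(1−p) = −p − 2.
Setting these equal: 11p − 12 = −p − 2 ⇒ 12p = 10 ⇒ p = 5/6, and the value is (11)·(5/6) − 12 = -17/6.
For General C: with q = P(C1), equating T's and B's payoffs gives 2q − 3 = −10q − 2 ⇒ q = 1/12.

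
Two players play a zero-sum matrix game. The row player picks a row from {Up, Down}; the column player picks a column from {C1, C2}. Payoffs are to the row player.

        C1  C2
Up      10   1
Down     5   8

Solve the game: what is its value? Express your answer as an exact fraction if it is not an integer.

25/4

Row minima: Up → 1, Down → 5; maximin = 5.
Column maxima: C1 → 10, C2 → 8; minimax = 8.
5 ≠ 8, so there is no saddle point; optimal play is mixed.
Let the row player play Up with probability p. Expected payoff against C1: 10p + 5(1−p) = 5p + 5; against C2: 1p + 8(1−p) = −7p + 8.
Setting these equal: 5p + 5 = −7p + 8 ⇒ 12p = 3 ⇒ p = 1/4, and the value is (5)·(1/4) + 5 = 25/4.
For the column player: with q = P(C1), equating Up's and Down's payoffs gives 9q + 1 = −3q + 8 ⇒ q = 7/12.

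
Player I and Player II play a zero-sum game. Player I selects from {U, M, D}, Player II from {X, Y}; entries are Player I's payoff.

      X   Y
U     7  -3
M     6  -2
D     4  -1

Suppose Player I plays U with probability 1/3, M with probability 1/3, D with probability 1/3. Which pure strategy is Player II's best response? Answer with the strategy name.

If Player II plays X, Player I's expected payoff is (1/3)·7 + (1/3)·6 + (1/3)·4 = 17/3.
If Player II plays Y, Player I's expected payoff is (1/3)·(-3) + (1/3)·(-2) + (1/3)·(-1) = -2.
Player II minimizes Player I's payoff; the smallest is -2, so the best response is Y.

Y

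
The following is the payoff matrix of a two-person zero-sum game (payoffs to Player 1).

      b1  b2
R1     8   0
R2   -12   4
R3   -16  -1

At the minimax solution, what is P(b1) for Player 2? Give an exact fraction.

1/6

Row minima: R1 → 0, R2 → -12, R3 → -16; maximin = 0.
Column maxima: b1 → 8, b2 → 4; minimax = 4.
0 ≠ 4, so there is no saddle point; optimal play is mixed.
R3 is strictly dominated by R1, so Player 1 never plays it.
On the remaining 2×2 (R1, R2 vs b1, b2):
Let Player 1 play R1 with probability p. Expected payoff against b1: 8p + (-12)(1−p) = 20p − 12; against b2: 0p + 4(1−p) = −4p + 4.
Setting these equal: 20p − 12 = −4p + 4 ⇒ 24p = 16 ⇒ p = 2/3, and the value is (20)·(2/3) − 12 = 4/3.
For Player 2: with q = P(b1), equating R1's and R2's payoffs gives 8q = −16q + 4 ⇒ q = 1/6.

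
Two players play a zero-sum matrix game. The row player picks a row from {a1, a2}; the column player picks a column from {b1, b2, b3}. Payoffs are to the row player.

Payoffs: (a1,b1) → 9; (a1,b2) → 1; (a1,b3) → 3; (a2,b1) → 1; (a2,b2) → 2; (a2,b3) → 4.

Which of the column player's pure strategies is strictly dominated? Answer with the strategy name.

b2 holds the row player's payoff strictly below b3 in every row: 1 < 3, 2 < 4.
So b3 is strictly dominated for the column player.

b3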